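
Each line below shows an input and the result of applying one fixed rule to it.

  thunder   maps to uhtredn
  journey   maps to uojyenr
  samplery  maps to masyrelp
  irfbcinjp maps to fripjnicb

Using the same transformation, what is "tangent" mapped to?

In each case the input is transformed by: reverse the string, then move the last 3 characters to the front (rotate right by 3).
Working it through for "tangent": intermediate "tnegnat", final "nattneg".
(Check on "thunder": → "rednuht" → "uhtredn" ✓)

nattneg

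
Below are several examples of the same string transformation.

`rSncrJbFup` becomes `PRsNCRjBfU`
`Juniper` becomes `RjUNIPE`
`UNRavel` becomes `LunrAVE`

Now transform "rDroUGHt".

The rule is to flip the case of every letter, then move the last character to the front.
Working it through for "rDroUGHt": intermediate "RdROughT", final "TRdROugh".

TRdROugh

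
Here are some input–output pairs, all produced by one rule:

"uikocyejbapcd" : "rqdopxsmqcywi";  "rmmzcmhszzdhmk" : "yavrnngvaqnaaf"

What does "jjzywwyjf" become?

txmkkmnxx

In each case the input is transformed by: shift every letter 12 places backward in the alphabet (wrapping around), then reverse the string.
Working it through for "jjzywwyjf": intermediate "xxnmkkmxt", final "txmkkmnxx".
(Check on "rmmzcmhszzdhmk": → "faanqavgnnrvay" → "yavrnngvaqnaaf" ✓)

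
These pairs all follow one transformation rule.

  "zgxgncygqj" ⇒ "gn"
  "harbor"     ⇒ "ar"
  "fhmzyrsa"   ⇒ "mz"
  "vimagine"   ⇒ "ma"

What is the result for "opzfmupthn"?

The rule is to swap the front and back halves of the string, then keep only the last 2 characters.
Starting from "opzfmupthn": after the first operation, "upthnopzfm"; after the second, "fm".
(Check on "harbor": → "borhar" → "ar" ✓)

fm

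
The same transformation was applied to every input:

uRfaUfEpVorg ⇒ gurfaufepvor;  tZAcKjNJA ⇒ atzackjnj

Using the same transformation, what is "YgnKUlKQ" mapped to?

The rule is to move the last character to the front, then convert every letter to lowercase.
On "YgnKUlKQ" that produces "qygnkulk".

qygnkulk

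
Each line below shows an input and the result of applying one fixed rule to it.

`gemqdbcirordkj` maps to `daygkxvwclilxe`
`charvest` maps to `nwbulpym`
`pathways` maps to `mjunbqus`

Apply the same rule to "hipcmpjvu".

obcjwgjdp

The pattern: move the last character to the front, then shift every letter 6 places backward in the alphabet (wrapping around).
"hipcmpjvu" → "uhipcmpjv" → "obcjwgjdp".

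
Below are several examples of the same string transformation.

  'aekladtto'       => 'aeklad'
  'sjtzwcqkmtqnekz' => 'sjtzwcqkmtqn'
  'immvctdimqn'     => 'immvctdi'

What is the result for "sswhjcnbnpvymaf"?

Looking at the pairs, the operation is to delete the last 3 characters.
So "sswhjcnbnpvymaf" becomes "sswhjcnbnpvy".

sswhjcnbnpvy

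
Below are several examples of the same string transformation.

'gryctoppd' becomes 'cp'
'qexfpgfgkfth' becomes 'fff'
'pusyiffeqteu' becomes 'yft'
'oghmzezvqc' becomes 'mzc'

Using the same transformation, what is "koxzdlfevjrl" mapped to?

zfj

The pattern: delete the first 2 characters, then keep one character in every 3, starting at position 2 (positions 2nd, 5th, 8th, ...).
"koxzdlfevjrl" → "xzdlfevjrl" → "zfj".
(Check on "qexfpgfgkfth": → "xfpgfgkfth" → "fff" ✓)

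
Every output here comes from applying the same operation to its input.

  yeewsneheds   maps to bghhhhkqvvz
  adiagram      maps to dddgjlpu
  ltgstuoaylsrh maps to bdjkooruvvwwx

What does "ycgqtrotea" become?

bdfhjrtuww

Rule — shift every letter 3 places forward in the alphabet (wrapping around), then sort the characters into alphabetical order.
"ycgqtrotea" → "bdfhjrtuww".
(Check on "adiagram": → "dgldjudp" → "dddgjlpu" ✓)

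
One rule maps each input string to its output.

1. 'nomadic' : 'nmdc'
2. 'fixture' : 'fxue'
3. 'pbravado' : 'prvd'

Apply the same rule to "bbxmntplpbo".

bxnppo

Rule — keep every other character starting from the first (positions 1st, 3rd, 5th, ...).
Applying that to "bbxmntplpbo" gives "bxnppo".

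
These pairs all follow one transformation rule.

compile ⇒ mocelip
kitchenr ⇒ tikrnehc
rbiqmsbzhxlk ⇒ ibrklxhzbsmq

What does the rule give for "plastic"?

The transformation: reverse the string, then move the last 3 characters to the front (rotate right by 3).
Starting from "plastic": after the first operation, "citsalp"; after the second, "alpcits".

alpcits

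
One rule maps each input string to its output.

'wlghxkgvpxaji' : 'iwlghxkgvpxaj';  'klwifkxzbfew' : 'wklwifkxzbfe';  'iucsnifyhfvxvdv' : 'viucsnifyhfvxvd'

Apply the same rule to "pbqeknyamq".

The rule is to move the last character to the front.
For "pbqeknyamq" the result is "qpbqeknyam".

qpbqeknyam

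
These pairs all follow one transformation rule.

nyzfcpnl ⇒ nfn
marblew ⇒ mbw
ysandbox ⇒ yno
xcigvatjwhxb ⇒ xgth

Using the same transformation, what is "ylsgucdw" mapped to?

ygd

The rule is to keep one character in every 3, starting at position 1 (positions 1st, 4th, 7th, ...).
"ylsgucdw" → "ygd".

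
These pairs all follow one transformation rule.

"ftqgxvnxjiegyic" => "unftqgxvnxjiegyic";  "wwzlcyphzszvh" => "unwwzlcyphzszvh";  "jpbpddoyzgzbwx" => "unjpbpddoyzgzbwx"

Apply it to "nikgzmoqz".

unnikgzmoqz

The pattern: prepend "un".
For "nikgzmoqz" the result is "unnikgzmoqz".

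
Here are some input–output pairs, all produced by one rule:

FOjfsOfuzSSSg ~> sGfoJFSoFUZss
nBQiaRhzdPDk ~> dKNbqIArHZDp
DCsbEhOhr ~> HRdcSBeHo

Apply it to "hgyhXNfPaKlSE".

The pattern: move the last 2 characters to the front (rotate right by 2), then flip the case of every letter.
Applying both steps to "hgyhXNfPaKlSE": "SEhgyhXNfPaKl", then "seHGYHxnFpAkL".

seHGYHxnFpAkL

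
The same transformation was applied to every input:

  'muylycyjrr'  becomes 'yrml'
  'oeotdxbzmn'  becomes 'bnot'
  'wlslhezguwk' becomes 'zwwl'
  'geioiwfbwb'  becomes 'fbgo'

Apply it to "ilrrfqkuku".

What's happening: keep one character in every 3, starting at position 1 (positions 1st, 4th, 7th, ...), then move the last 2 characters to the front (rotate right by 2).
Starting from "ilrrfqkuku": after the first operation, "irku"; after the second, "kuir".
(Check on "oeotdxbzmn": → "otbn" → "bnot" ✓)

kuir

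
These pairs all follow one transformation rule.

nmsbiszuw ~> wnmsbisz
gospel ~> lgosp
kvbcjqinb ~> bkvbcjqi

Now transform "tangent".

ttange

The transformation: move the last character to the front, then delete the last character.
Applying both steps to "tangent": "ttangen", then "ttange".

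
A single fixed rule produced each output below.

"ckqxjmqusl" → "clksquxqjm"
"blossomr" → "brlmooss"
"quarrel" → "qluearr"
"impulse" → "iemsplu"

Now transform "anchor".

arnoch

Rule — take characters alternately from the front and the back (1st, last, 2nd, 2nd-last, ...).
"anchor" → "arnoch".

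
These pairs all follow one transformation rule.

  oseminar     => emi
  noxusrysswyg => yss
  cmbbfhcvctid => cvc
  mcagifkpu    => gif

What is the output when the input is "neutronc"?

In each case the input is transformed by: delete the last 3 characters, then keep only the last 3 characters.
"neutronc" → "neutr" → "utr".

utr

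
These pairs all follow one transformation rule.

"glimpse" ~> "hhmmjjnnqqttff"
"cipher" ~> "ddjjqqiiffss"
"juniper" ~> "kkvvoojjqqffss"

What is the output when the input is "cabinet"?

ddbbccjjooffuu

Rule — shift every letter 1 place forward in the alphabet (wrapping around), then double every character.
On "cabinet" that produces "ddbbccjjooffuu".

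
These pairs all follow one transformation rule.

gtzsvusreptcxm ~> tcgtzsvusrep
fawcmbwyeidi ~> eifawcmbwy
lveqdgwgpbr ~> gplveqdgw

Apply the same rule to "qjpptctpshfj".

shqjpptctp

The pattern: delete the last 2 characters, then move the last 2 characters to the front (rotate right by 2).
On "qjpptctpshfj": the first step gives "qjpptctpsh", and the second then gives "shqjpptctp".
(Check on "gtzsvusreptcxm": → "gtzsvusreptc" → "tcgtzsvusrep" ✓)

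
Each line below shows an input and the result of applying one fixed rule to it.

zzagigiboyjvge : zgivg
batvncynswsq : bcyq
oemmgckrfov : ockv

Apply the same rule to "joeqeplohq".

Looking at the pairs, the operation is to swap each adjacent pair of characters (1↔2, 3↔4, ...), then keep one character in every 3, starting at position 2 (positions 2nd, 5th, 8th, ...).
"joeqeplohq" → "jpl".

jpl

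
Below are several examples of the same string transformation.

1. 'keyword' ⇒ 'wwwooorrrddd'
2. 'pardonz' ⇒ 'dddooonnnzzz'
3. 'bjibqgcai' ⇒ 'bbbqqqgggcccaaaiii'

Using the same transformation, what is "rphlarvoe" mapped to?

lllaaarrrvvvoooeee

In each case the input is transformed by: delete the first 3 characters, then repeat every character 3 times.
"rphlarvoe" → "larvoe" → "lllaaarrrvvvoooeee".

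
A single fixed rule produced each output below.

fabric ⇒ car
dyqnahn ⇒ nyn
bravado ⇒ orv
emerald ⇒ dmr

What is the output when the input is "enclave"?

What's happening: move the last 2 characters to the front (rotate right by 2), then keep every other character starting from the second (positions 2nd, 4th, 6th, ...).
On "enclave" that produces "enl".

enl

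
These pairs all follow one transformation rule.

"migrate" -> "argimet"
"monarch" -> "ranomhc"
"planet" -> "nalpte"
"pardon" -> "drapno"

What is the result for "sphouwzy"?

wuohpsyz

The rule is to reverse the string, then move the first 2 characters to the end (rotate left by 2).
Applying both steps to "sphouwzy": "yzwuohps", then "wuohpsyz".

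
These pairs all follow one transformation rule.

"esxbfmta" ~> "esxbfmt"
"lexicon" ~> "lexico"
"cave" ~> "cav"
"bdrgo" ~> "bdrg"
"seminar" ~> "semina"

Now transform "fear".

Rule — delete the last character.
Doing the same to "fear": "fea".

fea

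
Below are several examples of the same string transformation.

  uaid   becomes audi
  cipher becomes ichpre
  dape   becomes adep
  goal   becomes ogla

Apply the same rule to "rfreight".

frergith

Rule — swap each adjacent pair of characters (1↔2, 3↔4, ...).
So "rfreight" becomes "frergith".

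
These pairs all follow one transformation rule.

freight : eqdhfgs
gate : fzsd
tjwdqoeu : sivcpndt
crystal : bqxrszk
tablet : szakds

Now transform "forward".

The pattern: shift every letter 1 place backward in the alphabet (wrapping around).
On "forward" that produces "enqvzqc".

enqvzqc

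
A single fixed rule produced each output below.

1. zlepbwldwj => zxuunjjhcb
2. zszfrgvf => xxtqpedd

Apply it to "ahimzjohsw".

yxuqmkhgff

The pattern: shift every letter 2 places backward in the alphabet (wrapping around), then sort the characters into reverse alphabetical order.
Working it through for "ahimzjohsw": intermediate "yfgkxhmfqu", final "yxuqmkhgff".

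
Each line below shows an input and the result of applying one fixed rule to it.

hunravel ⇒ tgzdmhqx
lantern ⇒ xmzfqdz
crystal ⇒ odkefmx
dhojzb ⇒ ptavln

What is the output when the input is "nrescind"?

The rule is to shift every letter 12 places forward in the alphabet (wrapping around).
"nrescind" → "zdqeouzp".

zdqeouzp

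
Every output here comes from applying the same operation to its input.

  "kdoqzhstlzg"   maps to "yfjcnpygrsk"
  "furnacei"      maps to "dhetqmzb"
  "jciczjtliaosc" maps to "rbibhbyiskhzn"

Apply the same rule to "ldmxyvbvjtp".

sokclwxuaui

In each case the input is transformed by: move the last 2 characters to the front (rotate right by 2), then shift every letter 1 place backward in the alphabet (wrapping around).
On "ldmxyvbvjtp": the first step gives "tpldmxyvbvj", and the second then gives "sokclwxuaui".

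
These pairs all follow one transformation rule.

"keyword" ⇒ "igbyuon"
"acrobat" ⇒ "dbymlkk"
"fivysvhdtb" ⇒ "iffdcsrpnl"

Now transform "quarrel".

Rule — sort the characters into reverse alphabetical order, then shift every letter 10 places forward in the alphabet (wrapping around).
"quarrel" → "urrqlea" → "ebbavok".
(Check on "keyword": → "ywroked" → "igbyuon" ✓)

ebbavok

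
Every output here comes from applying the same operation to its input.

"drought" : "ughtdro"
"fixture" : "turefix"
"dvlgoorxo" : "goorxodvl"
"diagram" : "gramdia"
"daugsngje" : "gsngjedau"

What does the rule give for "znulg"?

Each output is the input with this applied: move the first 3 characters to the end (rotate left by 3).
So "znulg" becomes "lgznu".

lgznu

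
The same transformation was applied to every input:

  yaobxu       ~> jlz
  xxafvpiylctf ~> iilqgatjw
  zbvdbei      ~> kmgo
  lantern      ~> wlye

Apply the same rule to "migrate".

The transformation: delete the last 3 characters, then shift every letter 11 places forward in the alphabet (wrapping around).
Working it through for "migrate": intermediate "migr", final "xtrc".

xtrc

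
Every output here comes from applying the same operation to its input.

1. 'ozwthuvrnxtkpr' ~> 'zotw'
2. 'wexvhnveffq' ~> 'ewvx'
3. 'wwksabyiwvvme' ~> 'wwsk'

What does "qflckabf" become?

fqcl

Each output is the input with this applied: swap each adjacent pair of characters (1↔2, 3↔4, ...), then keep only the first 4 characters.
On "qflckabf": the first step gives "fqclakfb", and the second then gives "fqcl".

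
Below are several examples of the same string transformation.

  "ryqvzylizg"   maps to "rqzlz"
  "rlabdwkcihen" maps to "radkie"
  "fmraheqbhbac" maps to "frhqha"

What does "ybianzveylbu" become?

In each case the input is transformed by: keep every other character starting from the first (positions 1st, 3rd, 5th, ...).
"ybianzveylbu" → "yinvyb".

yinvyb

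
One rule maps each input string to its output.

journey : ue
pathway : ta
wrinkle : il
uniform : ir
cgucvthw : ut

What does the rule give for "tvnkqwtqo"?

The pattern: keep one character in every 3, starting at position 3 (positions 3rd, 6th, 9th, ...).
"tvnkqwtqo" → "nwo".

nwo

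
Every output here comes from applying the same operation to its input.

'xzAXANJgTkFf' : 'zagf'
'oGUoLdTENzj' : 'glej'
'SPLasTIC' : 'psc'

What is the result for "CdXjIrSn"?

din

Rule — keep one character in every 3, starting at position 2 (positions 2nd, 5th, 8th, ...), then convert every letter to lowercase.
Doing the same to "CdXjIrSn": "din".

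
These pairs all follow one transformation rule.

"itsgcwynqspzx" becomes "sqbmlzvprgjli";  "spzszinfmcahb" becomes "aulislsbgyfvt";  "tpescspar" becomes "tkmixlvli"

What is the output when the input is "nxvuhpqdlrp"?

The rule is to move the last 2 characters to the front (rotate right by 2), then shift every letter 7 places backward in the alphabet (wrapping around).
For "nxvuhpqdlrp", step one produces "rpnxvuhpqdl"; step two turns that into "kigqonaijwe".
(Check on "itsgcwynqspzx": → "zxitsgcwynqsp" → "sqbmlzvprgjli" ✓)

kigqonaijwe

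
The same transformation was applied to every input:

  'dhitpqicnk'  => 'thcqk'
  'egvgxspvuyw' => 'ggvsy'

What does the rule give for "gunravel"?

What's happening: keep every other character starting from the second (positions 2nd, 4th, 6th, ...), then swap each adjacent pair of characters (1↔2, 3↔4, ...).
On "gunravel": the first step gives "urvl", and the second then gives "rulv".

rulv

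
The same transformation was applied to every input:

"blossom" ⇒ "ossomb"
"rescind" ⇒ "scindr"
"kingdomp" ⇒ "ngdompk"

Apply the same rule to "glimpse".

impseg

Each output is the input with this applied: move the first 2 characters to the end (rotate left by 2), then delete the last character.
On "glimpse": the first step gives "impsegl", and the second then gives "impseg".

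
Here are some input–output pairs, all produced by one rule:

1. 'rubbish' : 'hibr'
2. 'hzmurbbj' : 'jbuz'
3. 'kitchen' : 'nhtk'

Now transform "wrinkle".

The transformation: reverse the string, then keep every other character starting from the first (positions 1st, 3rd, 5th, ...).
Working it through for "wrinkle": intermediate "elknirw", final "ekiw".

ekiw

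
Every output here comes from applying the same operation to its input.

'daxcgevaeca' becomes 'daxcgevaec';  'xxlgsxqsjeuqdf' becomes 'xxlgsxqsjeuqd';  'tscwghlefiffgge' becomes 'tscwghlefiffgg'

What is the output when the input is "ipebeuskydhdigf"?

Looking at the pairs, the operation is to delete the last character.
Doing the same to "ipebeuskydhdigf": "ipebeuskydhdig".

ipebeuskydhdig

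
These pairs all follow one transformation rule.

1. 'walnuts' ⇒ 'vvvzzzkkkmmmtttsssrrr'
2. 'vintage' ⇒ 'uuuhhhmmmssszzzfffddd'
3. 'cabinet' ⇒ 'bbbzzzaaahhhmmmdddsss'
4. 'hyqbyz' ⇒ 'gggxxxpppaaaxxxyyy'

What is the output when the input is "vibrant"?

uuuhhhaaaqqqzzzmmmsss

Each output is the input with this applied: repeat every character 3 times, then shift every letter 1 place backward in the alphabet (wrapping around).
Starting from "vibrant": after the first operation, "vvviiibbbrrraaannnttt"; after the second, "uuuhhhaaaqqqzzzmmmsss".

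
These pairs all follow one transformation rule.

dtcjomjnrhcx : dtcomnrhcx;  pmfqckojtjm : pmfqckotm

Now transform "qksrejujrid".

The rule is to remove every "j".
So "qksrejujrid" becomes "qksreurid".

qksreurid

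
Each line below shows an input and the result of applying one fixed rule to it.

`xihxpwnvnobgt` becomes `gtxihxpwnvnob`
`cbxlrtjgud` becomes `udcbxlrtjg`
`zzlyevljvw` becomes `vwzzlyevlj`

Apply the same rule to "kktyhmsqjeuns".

nskktyhmsqjeu

In each case the input is transformed by: move the last 2 characters to the front (rotate right by 2).
On "kktyhmsqjeuns" that produces "nskktyhmsqjeu".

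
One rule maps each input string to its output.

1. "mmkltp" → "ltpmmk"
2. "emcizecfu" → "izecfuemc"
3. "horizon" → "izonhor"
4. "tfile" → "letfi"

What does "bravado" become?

vadobra

The transformation: move the first 3 characters to the end (rotate left by 3).
Doing the same to "bravado": "vadobra".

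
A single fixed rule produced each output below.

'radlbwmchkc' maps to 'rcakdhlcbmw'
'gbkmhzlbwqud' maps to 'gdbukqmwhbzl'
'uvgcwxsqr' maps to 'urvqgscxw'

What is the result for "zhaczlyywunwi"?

In each case the input is transformed by: take characters alternately from the front and the back (1st, last, 2nd, 2nd-last, ...).
So "zhaczlyywunwi" becomes "zihwancuzwlyy".

zihwancuzwlyy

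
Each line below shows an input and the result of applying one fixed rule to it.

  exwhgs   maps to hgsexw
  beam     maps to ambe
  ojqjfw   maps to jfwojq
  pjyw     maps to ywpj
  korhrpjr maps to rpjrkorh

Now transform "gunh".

Rule — swap the front and back halves of the string.
Doing the same to "gunh": "nhgu".

nhgu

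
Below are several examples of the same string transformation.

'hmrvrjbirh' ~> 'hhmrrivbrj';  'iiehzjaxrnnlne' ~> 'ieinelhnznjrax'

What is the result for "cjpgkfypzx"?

cxjzppgykf

Rule — take characters alternately from the front and the back (1st, last, 2nd, 2nd-last, ...).
Doing the same to "cjpgkfypzx": "cxjzppgykf".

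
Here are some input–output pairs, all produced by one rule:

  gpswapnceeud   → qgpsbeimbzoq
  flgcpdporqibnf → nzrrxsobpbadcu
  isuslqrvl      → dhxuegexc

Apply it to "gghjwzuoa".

Rule — move the last 3 characters to the front (rotate right by 3), then shift every letter 12 places forward in the alphabet (wrapping around).
Working it through for "gghjwzuoa": intermediate "uoagghjwz", final "gamsstvil".

gamsstvil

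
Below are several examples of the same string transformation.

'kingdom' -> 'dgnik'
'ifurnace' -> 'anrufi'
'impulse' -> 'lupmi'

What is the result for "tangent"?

Looking at the pairs, the operation is to delete the last 2 characters, then reverse the string.
Starting from "tangent": after the first operation, "tange"; after the second, "egnat".

egnat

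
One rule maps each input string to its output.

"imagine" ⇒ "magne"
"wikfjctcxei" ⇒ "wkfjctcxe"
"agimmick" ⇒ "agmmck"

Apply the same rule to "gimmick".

In each case the input is transformed by: remove every "i".
On "gimmick" that produces "gmmck".

gmmck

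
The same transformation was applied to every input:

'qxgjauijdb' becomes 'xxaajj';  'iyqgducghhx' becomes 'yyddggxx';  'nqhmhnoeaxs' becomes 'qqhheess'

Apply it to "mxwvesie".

The pattern: keep one character in every 3, starting at position 2 (positions 2nd, 5th, 8th, ...), then double every character.
"mxwvesie" → "xee" → "xxeeee".

xxeeee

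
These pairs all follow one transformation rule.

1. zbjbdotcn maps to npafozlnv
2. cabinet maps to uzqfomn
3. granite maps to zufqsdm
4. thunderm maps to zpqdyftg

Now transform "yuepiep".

buqbkgq

What's happening: shift every letter 12 places forward in the alphabet (wrapping around), then move the first 3 characters to the end (rotate left by 3).
So "yuepiep" becomes "buqbkgq".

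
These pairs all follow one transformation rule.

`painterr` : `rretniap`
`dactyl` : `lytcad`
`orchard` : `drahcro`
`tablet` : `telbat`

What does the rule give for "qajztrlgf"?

fglrtzjaq

The transformation: reverse the string.
So "qajztrlgf" becomes "fglrtzjaq".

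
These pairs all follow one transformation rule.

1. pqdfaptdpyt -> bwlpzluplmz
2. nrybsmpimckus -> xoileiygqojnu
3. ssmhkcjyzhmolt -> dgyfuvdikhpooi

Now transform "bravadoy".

rwzkuxnw

Looking at the pairs, the operation is to move the first 3 characters to the end (rotate left by 3), then shift every letter 4 places backward in the alphabet (wrapping around).
Starting from "bravadoy": after the first operation, "vadoybra"; after the second, "rwzkuxnw".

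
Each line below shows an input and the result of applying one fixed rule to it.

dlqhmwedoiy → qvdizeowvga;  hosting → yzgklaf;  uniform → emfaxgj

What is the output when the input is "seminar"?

jkweafs

Rule — move the last character to the front, then shift every letter 8 places backward in the alphabet (wrapping around).
"seminar" → "jkweafs".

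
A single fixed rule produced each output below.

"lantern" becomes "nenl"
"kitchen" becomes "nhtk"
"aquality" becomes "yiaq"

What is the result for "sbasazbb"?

bzsb

Each output is the input with this applied: reverse the string, then keep every other character starting from the first (positions 1st, 3rd, 5th, ...).
"sbasazbb" → "bzsb".
(Check on "lantern": → "nretnal" → "nenl" ✓)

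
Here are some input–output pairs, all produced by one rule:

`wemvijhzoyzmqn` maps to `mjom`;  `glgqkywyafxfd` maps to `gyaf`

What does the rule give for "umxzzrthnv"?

The rule is to keep one character in every 3, starting at position 3 (positions 3rd, 6th, 9th, ...).
On "umxzzrthnv" that produces "xrn".

xrn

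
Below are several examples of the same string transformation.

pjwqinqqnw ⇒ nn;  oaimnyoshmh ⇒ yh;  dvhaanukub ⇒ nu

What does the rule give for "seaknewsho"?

eh

Rule — keep one character in every 3, starting at position 3 (positions 3rd, 6th, 9th, ...), then delete the first character.
On "seaknewsho": the first step gives "aeh", and the second then gives "eh".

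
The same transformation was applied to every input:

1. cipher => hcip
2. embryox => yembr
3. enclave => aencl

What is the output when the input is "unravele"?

What's happening: delete the last 2 characters, then move the last character to the front.
Doing the same to "unravele": "eunrav".

eunrav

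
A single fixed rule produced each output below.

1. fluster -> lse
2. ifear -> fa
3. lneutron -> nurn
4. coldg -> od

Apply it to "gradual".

rda

Looking at the pairs, the operation is to keep every other character starting from the second (positions 2nd, 4th, 6th, ...).
For "gradual" the result is "rda".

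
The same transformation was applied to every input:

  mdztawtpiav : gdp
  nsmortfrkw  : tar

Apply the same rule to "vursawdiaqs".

In each case the input is transformed by: keep one character in every 3, starting at position 3 (positions 3rd, 6th, 9th, ...), then shift every letter 7 places forward in the alphabet (wrapping around).
Applying both steps to "vursawdiaqs": "rwa", then "ydh".

ydh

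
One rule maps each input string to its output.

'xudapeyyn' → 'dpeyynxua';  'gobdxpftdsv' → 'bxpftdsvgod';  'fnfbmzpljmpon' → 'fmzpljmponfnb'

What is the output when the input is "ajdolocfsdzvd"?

dlocfsdzvdajo

Rule — move the first 3 characters to the end (rotate left by 3), then swap the first and last characters.
On "ajdolocfsdzvd": the first step gives "olocfsdzvdajd", and the second then gives "dlocfsdzvdajo".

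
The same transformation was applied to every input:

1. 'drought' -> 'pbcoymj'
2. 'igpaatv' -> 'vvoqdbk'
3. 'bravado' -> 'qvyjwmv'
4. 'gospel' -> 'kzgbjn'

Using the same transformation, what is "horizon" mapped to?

Each output is the input with this applied: shift every letter 5 places backward in the alphabet (wrapping around), then move the first 3 characters to the end (rotate left by 3).
Working it through for "horizon": intermediate "cjmduji", final "dujicjm".
(Check on "drought": → "ymjpbco" → "pbcoymj" ✓)

dujicjm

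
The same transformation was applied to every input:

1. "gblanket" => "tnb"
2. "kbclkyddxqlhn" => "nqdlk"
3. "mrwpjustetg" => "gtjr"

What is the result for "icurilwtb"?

blu

In each case the input is transformed by: reverse the string, then keep one character in every 3, starting at position 1 (positions 1st, 4th, 7th, ...).
"icurilwtb" → "btwliruci" → "blu".
(Check on "kbclkyddxqlhn": → "nhlqxddyklcbk" → "nqdlk" ✓)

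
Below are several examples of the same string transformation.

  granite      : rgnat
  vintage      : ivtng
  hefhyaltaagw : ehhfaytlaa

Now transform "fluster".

lfsue

The rule is to swap each adjacent pair of characters (1↔2, 3↔4, ...), then delete the last 2 characters.
Working it through for "fluster": intermediate "lfsuetr", final "lfsue".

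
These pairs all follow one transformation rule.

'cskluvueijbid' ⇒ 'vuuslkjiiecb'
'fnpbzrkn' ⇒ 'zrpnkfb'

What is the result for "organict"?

Rule — delete the last character, then sort the characters into reverse alphabetical order.
"organict" → "organic" → "ronigca".

ronigca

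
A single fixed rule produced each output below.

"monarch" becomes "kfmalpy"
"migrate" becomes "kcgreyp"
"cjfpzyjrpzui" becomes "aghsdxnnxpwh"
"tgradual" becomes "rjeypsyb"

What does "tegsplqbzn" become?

rlcxezqonj

The transformation: shift every letter 2 places backward in the alphabet (wrapping around), then take characters alternately from the front and the back (1st, last, 2nd, 2nd-last, ...).
"tegsplqbzn" → "rlcxezqonj".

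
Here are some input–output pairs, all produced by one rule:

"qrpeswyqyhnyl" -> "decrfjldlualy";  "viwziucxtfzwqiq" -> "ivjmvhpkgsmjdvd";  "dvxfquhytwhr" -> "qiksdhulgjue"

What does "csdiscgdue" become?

Each output is the input with this applied: shift every letter 13 places forward in the alphabet (wrapping around) — i.e. ROT13.
Doing the same to "csdiscgdue": "pfqvfptqhr".

pfqvfptqhr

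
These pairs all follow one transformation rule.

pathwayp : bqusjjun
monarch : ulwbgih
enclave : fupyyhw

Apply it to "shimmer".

The pattern: move the first 3 characters to the end (rotate left by 3), then shift every letter 6 places backward in the alphabet (wrapping around).
For "shimmer" the result is "ggylmbc".

ggylmbc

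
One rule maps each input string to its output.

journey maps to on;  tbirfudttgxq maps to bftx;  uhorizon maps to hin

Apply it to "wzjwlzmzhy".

The rule is to keep one character in every 3, starting at position 2 (positions 2nd, 5th, 8th, ...).
Doing the same to "wzjwlzmzhy": "zlz".

zlz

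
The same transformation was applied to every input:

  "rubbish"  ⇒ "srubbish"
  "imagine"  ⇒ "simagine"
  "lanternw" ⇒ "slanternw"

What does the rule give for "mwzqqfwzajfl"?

smwzqqfwzajfl

What's happening: prepend "s".
So "mwzqqfwzajfl" becomes "smwzqqfwzajfl".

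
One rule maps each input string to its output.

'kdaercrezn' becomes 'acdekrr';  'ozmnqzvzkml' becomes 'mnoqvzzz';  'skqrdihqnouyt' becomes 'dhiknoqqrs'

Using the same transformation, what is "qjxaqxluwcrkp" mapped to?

The pattern: delete the last 3 characters, then sort the characters into alphabetical order.
Working it through for "qjxaqxluwcrkp": intermediate "qjxaqxluwc", final "acjlqquwxx".

acjlqquwxx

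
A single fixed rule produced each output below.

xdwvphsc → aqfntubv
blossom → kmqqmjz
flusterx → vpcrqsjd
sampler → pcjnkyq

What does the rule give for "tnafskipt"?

rngiqdylr

Looking at the pairs, the operation is to reverse the string, then shift every letter 2 places backward in the alphabet (wrapping around).
Starting from "tnafskipt": after the first operation, "tpiksfant"; after the second, "rngiqdylr".
(Check on "xdwvphsc": → "cshpvwdx" → "aqfntubv" ✓)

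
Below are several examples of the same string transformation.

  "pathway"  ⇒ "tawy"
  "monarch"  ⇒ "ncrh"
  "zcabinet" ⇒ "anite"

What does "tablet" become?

bte

Looking at the pairs, the operation is to swap each adjacent pair of characters (1↔2, 3↔4, ...), then delete the first 3 characters.
For "tablet" the result is "bte".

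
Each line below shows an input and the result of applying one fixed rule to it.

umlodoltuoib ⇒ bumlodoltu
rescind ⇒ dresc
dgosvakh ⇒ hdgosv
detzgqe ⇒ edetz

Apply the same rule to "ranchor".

Rule — move the last character to the front, then delete the last 2 characters.
"ranchor" → "rrancho" → "rranc".

rranc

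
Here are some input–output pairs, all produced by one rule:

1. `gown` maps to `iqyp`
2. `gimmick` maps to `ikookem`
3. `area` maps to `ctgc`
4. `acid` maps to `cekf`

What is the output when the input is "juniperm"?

The pattern: shift every letter 2 places forward in the alphabet (wrapping around).
"juniperm" → "lwpkrgto".

lwpkrgto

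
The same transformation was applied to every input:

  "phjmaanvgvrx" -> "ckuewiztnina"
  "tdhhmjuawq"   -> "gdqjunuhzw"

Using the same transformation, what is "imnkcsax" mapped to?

vkznafxp

Rule — shift every letter 13 places forward in the alphabet (wrapping around) — i.e. ROT13, then take characters alternately from the front and the back (1st, last, 2nd, 2nd-last, ...).
On "imnkcsax": the first step gives "vzaxpfnk", and the second then gives "vkznafxp".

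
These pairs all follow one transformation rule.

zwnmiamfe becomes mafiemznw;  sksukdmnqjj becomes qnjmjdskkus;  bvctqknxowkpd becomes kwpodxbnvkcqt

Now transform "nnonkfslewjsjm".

sjjwmenlnsofnk

What's happening: move the last 3 characters to the front (rotate right by 3), then take characters alternately from the front and the back (1st, last, 2nd, 2nd-last, ...).
For "nnonkfslewjsjm" the result is "sjjwmenlnsofnk".
(Check on "zwnmiamfe": → "mfezwnmia" → "mafiemznw" ✓)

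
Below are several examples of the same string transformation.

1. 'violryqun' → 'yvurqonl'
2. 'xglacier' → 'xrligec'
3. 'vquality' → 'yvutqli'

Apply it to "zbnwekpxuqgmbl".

zxwuqpnmlkgeb

Rule — sort the characters into reverse alphabetical order, then delete the last character.
Applying both steps to "zbnwekpxuqgmbl": "zxwuqpnmlkgebb", then "zxwuqpnmlkgeb".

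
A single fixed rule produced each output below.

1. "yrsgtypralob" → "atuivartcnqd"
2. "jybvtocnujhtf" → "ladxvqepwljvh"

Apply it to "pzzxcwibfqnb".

The rule is to shift every letter 2 places forward in the alphabet (wrapping around).
So "pzzxcwibfqnb" becomes "rbbzeykdhspd".

rbbzeykdhspd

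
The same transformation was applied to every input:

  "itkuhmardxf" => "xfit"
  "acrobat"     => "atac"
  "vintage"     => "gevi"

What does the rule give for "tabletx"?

txta

What's happening: move the first 2 characters to the end (rotate left by 2), then keep only the last 4 characters.
Doing the same to "tabletx": "txta".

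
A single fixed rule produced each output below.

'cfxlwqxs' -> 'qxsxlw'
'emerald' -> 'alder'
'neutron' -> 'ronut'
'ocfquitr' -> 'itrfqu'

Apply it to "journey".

The transformation: delete the first 2 characters, then move the last 3 characters to the front (rotate right by 3).
On "journey": the first step gives "urney", and the second then gives "neyur".

neyur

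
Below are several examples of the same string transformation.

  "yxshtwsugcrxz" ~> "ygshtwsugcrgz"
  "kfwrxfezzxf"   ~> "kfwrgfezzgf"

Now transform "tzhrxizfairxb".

In each case the input is transformed by: replace every "x" with "g".
Applying that to "tzhrxizfairxb" gives "tzhrgizfairgb".

tzhrgizfairgb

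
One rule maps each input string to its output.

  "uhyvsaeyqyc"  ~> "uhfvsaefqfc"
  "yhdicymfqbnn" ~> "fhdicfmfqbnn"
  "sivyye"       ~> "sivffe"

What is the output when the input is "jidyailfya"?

The rule is to replace every "y" with "f".
Applying that to "jidyailfya" gives "jidfailffa".

jidfailffa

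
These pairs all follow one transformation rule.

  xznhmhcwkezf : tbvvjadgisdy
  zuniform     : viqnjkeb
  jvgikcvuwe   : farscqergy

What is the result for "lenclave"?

haarjwyh

The transformation: shift every letter 4 places backward in the alphabet (wrapping around), then take characters alternately from the front and the back (1st, last, 2nd, 2nd-last, ...).
"lenclave" → "hajyhwra" → "haarjwyh".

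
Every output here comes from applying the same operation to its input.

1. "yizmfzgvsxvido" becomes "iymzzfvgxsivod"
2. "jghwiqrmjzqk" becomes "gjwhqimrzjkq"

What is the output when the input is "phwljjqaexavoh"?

hplwjjaqxevaho

Each output is the input with this applied: swap each adjacent pair of characters (1↔2, 3↔4, ...).
Doing the same to "phwljjqaexavoh": "hplwjjaqxevaho".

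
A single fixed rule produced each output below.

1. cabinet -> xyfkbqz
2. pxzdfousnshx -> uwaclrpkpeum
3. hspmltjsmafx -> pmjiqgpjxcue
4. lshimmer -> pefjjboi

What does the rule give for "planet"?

The pattern: move the first character to the end, then shift every letter 3 places backward in the alphabet (wrapping around).
Applying both steps to "planet": "lanetp", then "ixkbqm".
(Check on "pxzdfousnshx": → "xzdfousnshxp" → "uwaclrpkpeum" ✓)

ixkbqm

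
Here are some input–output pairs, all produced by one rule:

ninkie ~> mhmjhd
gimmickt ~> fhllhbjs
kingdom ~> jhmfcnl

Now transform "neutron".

What's happening: shift every letter 1 place backward in the alphabet (wrapping around).
So "neutron" becomes "mdtsqnm".

mdtsqnm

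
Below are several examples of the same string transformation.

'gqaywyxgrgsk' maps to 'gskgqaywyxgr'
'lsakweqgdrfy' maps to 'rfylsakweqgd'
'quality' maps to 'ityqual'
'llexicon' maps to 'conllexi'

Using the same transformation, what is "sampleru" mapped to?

Looking at the pairs, the operation is to move the last 3 characters to the front (rotate right by 3).
"sampleru" → "erusampl".

erusampl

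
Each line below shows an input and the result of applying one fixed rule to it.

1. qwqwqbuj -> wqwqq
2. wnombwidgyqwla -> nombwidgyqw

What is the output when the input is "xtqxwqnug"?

The rule is to delete the last 3 characters, then move the first character to the end.
For "xtqxwqnug" the result is "tqxwqx".

tqxwqx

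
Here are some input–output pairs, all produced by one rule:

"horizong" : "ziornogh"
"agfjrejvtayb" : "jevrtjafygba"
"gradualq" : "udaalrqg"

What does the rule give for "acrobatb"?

The transformation: swap the front and back halves of the string, then take characters alternately from the front and the back (1st, last, 2nd, 2nd-last, ...).
For "acrobatb", step one produces "batbacro"; step two turns that into "boartcba".

boartcba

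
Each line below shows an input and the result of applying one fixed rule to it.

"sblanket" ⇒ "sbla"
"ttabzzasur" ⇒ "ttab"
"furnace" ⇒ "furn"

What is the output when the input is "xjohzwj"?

xjoh

Rule — keep only the first 4 characters.
On "xjohzwj" that produces "xjoh".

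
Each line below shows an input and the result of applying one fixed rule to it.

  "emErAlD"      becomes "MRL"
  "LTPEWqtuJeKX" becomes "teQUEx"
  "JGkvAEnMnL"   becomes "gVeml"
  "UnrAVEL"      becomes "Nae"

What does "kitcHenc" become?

ICEC

What's happening: flip the case of every letter, then keep every other character starting from the second (positions 2nd, 4th, 6th, ...).
For "kitcHenc", step one produces "KITChENC"; step two turns that into "ICEC".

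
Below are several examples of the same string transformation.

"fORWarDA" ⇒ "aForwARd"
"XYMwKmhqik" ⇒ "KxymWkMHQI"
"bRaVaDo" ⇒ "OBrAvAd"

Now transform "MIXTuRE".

emixtUr

Rule — flip the case of every letter, then move the last character to the front.
On "MIXTuRE": the first step gives "mixtUre", and the second then gives "emixtUr".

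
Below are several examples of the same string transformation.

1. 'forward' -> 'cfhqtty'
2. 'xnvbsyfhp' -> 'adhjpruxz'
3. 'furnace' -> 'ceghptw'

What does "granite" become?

The rule is to shift every letter 2 places forward in the alphabet (wrapping around), then sort the characters into alphabetical order.
Applying both steps to "granite": "itcpkvg", then "cgikptv".

cgikptv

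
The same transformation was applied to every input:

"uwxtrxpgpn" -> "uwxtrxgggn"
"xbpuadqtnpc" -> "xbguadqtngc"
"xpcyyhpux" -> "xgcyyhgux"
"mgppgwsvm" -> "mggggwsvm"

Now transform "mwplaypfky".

The pattern: replace every "p" with "g".
On "mwplaypfky" that produces "mwglaygfky".

mwglaygfky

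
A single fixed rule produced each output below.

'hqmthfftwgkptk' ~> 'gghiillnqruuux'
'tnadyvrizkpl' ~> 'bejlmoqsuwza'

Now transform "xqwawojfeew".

What's happening: sort the characters into alphabetical order, then shift every letter 1 place forward in the alphabet (wrapping around).
On "xqwawojfeew": the first step gives "aeefjoqwwwx", and the second then gives "bffgkprxxxy".

bffgkprxxxy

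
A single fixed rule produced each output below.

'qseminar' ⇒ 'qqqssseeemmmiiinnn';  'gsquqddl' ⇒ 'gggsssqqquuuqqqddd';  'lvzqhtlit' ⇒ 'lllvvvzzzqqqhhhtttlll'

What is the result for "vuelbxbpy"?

The pattern: delete the last 2 characters, then repeat every character 3 times.
Working it through for "vuelbxbpy": intermediate "vuelbxb", final "vvvuuueeelllbbbxxxbbb".

vvvuuueeelllbbbxxxbbb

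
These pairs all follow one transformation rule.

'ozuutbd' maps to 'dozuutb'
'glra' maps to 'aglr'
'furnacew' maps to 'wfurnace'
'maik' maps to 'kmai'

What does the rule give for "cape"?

ecap

Rule — move the last character to the front.
On "cape" that produces "ecap".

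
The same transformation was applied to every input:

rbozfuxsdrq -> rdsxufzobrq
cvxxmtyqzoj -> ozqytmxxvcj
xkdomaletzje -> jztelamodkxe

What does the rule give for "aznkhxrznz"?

nzrxhknzaz

Looking at the pairs, the operation is to reverse the string, then move the first character to the end.
Applying both steps to "aznkhxrznz": "znzrxhknza", then "nzrxhknzaz".
(Check on "cvxxmtyqzoj": → "jozqytmxxvc" → "ozqytmxxvcj" ✓)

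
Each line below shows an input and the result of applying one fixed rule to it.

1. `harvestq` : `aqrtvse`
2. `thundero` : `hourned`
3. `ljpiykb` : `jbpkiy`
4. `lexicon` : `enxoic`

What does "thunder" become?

hruend

Looking at the pairs, the operation is to delete the first character, then take characters alternately from the front and the back (1st, last, 2nd, 2nd-last, ...).
On "thunder": the first step gives "hunder", and the second then gives "hruend".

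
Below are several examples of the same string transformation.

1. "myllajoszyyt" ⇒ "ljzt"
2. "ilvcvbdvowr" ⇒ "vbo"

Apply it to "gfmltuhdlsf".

mul

The transformation: keep one character in every 3, starting at position 3 (positions 3rd, 6th, 9th, ...).
"gfmltuhdlsf" → "mul".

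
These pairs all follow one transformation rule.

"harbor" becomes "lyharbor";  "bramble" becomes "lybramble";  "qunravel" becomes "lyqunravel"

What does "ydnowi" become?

Looking at the pairs, the operation is to prepend "ly".
"ydnowi" → "lyydnowi".

lyydnowi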